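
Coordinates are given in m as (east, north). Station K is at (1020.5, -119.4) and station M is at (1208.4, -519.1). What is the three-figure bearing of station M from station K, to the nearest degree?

Δeast = 1208.4 − 1020.5 = 187.90; Δnorth = -519.1 − -119.4 = -399.70.
Bearing = atan2(Δeast, Δnorth) mod 360° = 154.82° ≈ 155°.

155°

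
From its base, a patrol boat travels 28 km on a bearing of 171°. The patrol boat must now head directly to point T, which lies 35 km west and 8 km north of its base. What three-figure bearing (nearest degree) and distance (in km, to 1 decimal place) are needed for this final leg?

Leg 1 (171°, 28 km): east 28 sin 171° = 4.38, north 28 cos 171° = -27.66
Current position: (4.38, -27.66). Target: (-35, 8). Remaining: Δeast = -39.38, Δnorth = 35.66.
Bearing = atan2(-39.38, 35.66) mod 360° = 312.16°; distance = √((-39.38)² + (35.66)²) = 53.123 km.

312°, 53.1 km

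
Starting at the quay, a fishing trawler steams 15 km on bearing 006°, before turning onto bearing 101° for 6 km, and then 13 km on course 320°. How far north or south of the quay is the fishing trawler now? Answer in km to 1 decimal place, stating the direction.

Leg 1 (006°, 15 km): east 15 sin 6° = 1.57, north 15 cos 6° = 14.92
Leg 2 (101°, 6 km): east 6 sin 101° = 5.89, north 6 cos 101° = -1.14
Leg 3 (320°, 13 km): east 13 sin 320° = -8.36, north 13 cos 320° = 9.96
Net north component: 23.73 km.

23.7 km north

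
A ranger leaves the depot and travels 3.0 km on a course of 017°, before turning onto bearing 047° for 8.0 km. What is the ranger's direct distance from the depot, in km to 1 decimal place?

Leg 1 (017°, 3.0 km): east 3.0 sin 17° = 0.88, north 3.0 cos 17° = 2.87
Leg 2 (047°, 8.0 km): east 8.0 sin 47° = 5.85, north 8.0 cos 47° = 5.46
Net: 6.73 east, 8.32 north. Distance = √((6.73)² + (8.32)²) = 10.704 km.

10.7 km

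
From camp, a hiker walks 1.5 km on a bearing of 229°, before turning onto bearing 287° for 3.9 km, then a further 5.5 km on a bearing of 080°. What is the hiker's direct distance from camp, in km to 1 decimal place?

1.2 km

Leg 1 (229°, 1.5 km): east 1.5 sin 229° = -1.13, north 1.5 cos 229° = -0.98
Leg 2 (287°, 3.9 km): east 3.9 sin 287° = -3.73, north 3.9 cos 287° = 1.14
Leg 3 (080°, 5.5 km): east 5.5 sin 80° = 5.42, north 5.5 cos 80° = 0.96
Net: 0.55 east, 1.11 north. Distance = √((0.55)² + (1.11)²) = 1.242 km.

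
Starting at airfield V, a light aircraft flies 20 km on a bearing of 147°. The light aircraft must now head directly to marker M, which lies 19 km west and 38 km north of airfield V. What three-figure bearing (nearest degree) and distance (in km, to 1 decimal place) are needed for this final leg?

331°, 62.4 km

Leg 1 (147°, 20 km): east 20 sin 147° = 10.89, north 20 cos 147° = -16.77
Current position: (10.89, -16.77). Target: (-19, 38). Remaining: Δeast = -29.89, Δnorth = 54.77.
Bearing = atan2(-29.89, 54.77) mod 360° = 331.38°; distance = √((-29.89)² + (54.77)²) = 62.400 km.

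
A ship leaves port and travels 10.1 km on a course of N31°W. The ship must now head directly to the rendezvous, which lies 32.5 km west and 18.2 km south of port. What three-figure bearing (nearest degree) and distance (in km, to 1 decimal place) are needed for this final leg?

225°, 38.3 km

Leg 1 (N31°W, 10.1 km): east 10.1 sin 329° = -5.20, north 10.1 cos 329° = 8.66
Current position: (-5.20, 8.66). Target: (-32.5, -18.2). Remaining: Δeast = -27.30, Δnorth = -26.86.
Bearing = atan2(-27.30, -26.86) mod 360° = 225.47°; distance = √((-27.30)² + (-26.86)²) = 38.295 km.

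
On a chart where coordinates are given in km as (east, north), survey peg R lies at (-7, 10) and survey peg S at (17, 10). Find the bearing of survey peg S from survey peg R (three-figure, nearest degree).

Δeast = 17 − -7 = 24.00; Δnorth = 10 − 10 = 0.00.
Bearing = atan2(Δeast, Δnorth) mod 360° = 90.00° ≈ 090°.

090°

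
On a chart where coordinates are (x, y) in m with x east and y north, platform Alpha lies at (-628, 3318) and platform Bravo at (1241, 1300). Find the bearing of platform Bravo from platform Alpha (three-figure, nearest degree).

137°

Δeast = 1241 − -628 = 1869.00; Δnorth = 1300 − 3318 = -2018.00.
Bearing = atan2(Δeast, Δnorth) mod 360° = 137.20° ≈ 137°.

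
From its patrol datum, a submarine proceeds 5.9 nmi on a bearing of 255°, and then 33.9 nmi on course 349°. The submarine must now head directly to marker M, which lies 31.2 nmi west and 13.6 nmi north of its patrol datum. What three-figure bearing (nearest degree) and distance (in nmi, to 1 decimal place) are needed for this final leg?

Leg 1 (255°, 5.9 nmi): east 5.9 sin 255° = -5.70, north 5.9 cos 255° = -1.53
Leg 2 (349°, 33.9 nmi): east 33.9 sin 349° = -6.47, north 33.9 cos 349° = 33.28
Current position: (-12.17, 31.75). Target: (-31.2, 13.6). Remaining: Δeast = -19.03, Δnorth = -18.15.
Bearing = atan2(-19.03, -18.15) mod 360° = 226.36°; distance = √((-19.03)² + (-18.15)²) = 26.300 nmi.

226°, 26.3 nmi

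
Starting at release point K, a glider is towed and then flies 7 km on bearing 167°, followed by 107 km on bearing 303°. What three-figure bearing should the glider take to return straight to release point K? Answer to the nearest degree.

Leg 1 (167°, 7 km): east 7 sin 167° = 1.57, north 7 cos 167° = -6.82
Leg 2 (303°, 107 km): east 107 sin 303° = -89.74, north 107 cos 303° = 58.28
Net displacement: -88.16 east, 51.46 north. Direction back to start is (88.16, -51.46): bearing = atan2(88.16, -51.46) mod 360° = 120.27° ≈ 120°.

120°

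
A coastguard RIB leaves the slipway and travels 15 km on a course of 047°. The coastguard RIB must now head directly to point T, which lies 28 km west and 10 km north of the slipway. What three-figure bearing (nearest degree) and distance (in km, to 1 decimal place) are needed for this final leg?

270°, 39.0 km

Leg 1 (047°, 15 km): east 15 sin 47° = 10.97, north 15 cos 47° = 10.23
Current position: (10.97, 10.23). Target: (-28, 10). Remaining: Δeast = -38.97, Δnorth = -0.23.
Bearing = atan2(-38.97, -0.23) mod 360° = 269.66°; distance = √((-38.97)² + (-0.23)²) = 38.971 km.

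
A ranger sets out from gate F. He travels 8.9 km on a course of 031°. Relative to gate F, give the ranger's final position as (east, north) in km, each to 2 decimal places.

(4.58, 7.63)

Leg 1 (031°, 8.9 km): east 8.9 sin 31° = 4.58, north 8.9 cos 31° = 7.63
Summing: 4.58 km east, 7.63 km north → (4.58, 7.63).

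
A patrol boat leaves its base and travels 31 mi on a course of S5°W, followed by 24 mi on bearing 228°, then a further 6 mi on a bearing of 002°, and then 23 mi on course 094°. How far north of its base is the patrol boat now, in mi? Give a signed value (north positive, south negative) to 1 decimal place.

-42.5 mi

Leg 1 (S5°W, 31 mi): east 31 sin 185° = -2.70, north 31 cos 185° = -30.88
Leg 2 (228°, 24 mi): east 24 sin 228° = -17.84, north 24 cos 228° = -16.06
Leg 3 (002°, 6 mi): east 6 sin 2° = 0.21, north 6 cos 2° = 6.00
Leg 4 (094°, 23 mi): east 23 sin 94° = 22.94, north 23 cos 94° = -1.60
Net north component: -42.55 mi.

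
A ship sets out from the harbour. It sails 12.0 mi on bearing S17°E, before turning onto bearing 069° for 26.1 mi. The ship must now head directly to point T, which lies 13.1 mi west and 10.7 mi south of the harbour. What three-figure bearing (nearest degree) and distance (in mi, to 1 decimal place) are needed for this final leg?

Leg 1 (S17°E, 12.0 mi): east 12.0 sin 163° = 3.51, north 12.0 cos 163° = -11.48
Leg 2 (069°, 26.1 mi): east 26.1 sin 69° = 24.37, north 26.1 cos 69° = 9.35
Current position: (27.87, -2.12). Target: (-13.1, -10.7). Remaining: Δeast = -40.97, Δnorth = -8.58.
Bearing = atan2(-40.97, -8.58) mod 360° = 258.18°; distance = √((-40.97)² + (-8.58)²) = 41.863 mi.

258°, 41.9 mi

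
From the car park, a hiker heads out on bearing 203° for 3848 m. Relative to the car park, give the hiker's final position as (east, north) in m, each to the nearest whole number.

(-1504, -3542)

Leg 1 (203°, 3848 m): east 3848 sin 203° = -1503.53, north 3848 cos 203° = -3542.10
Summing: -1503.53 m east, -3542.10 m north → (-1504, -3542).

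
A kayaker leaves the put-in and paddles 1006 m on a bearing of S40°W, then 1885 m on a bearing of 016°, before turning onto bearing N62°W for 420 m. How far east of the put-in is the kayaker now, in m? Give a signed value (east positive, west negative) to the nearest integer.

Leg 1 (S40°W, 1006 m): east 1006 sin 220° = -646.64, north 1006 cos 220° = -770.64
Leg 2 (016°, 1885 m): east 1885 sin 16° = 519.58, north 1885 cos 16° = 1811.98
Leg 3 (N62°W, 420 m): east 420 sin 298° = -370.84, north 420 cos 298° = 197.18
Net east component: -497.91 m.

-498 m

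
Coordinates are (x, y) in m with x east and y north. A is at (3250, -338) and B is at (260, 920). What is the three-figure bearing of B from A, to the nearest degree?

293°

Δeast = 260 − 3250 = -2990.00; Δnorth = 920 − -338 = 1258.00.
Bearing = atan2(Δeast, Δnorth) mod 360° = 292.82° ≈ 293°.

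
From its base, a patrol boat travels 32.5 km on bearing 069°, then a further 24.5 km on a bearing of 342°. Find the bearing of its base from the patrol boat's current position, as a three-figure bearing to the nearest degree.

213°

Leg 1 (069°, 32.5 km): east 32.5 sin 69° = 30.34, north 32.5 cos 69° = 11.65
Leg 2 (342°, 24.5 km): east 24.5 sin 342° = -7.57, north 24.5 cos 342° = 23.30
Net displacement: 22.77 east, 34.95 north. Direction back to start is (-22.77, -34.95): bearing = atan2(-22.77, -34.95) mod 360° = 213.09° ≈ 213°.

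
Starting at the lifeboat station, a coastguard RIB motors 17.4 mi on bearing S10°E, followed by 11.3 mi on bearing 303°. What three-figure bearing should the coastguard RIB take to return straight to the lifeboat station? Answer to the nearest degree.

Leg 1 (S10°E, 17.4 mi): east 17.4 sin 170° = 3.02, north 17.4 cos 170° = -17.14
Leg 2 (303°, 11.3 mi): east 11.3 sin 303° = -9.48, north 11.3 cos 303° = 6.15
Net displacement: -6.46 east, -10.98 north. Direction back to start is (6.46, 10.98): bearing = atan2(6.46, 10.98) mod 360° = 30.45° ≈ 030°.

030°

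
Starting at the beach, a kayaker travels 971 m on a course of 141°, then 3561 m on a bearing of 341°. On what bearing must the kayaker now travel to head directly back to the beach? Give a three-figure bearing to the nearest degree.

168°

Leg 1 (141°, 971 m): east 971 sin 141° = 611.07, north 971 cos 141° = -754.61
Leg 2 (341°, 3561 m): east 3561 sin 341° = -1159.35, north 3561 cos 341° = 3366.99
Net displacement: -548.28 east, 2612.38 north. Direction back to start is (548.28, -2612.38): bearing = atan2(548.28, -2612.38) mod 360° = 168.15° ≈ 168°.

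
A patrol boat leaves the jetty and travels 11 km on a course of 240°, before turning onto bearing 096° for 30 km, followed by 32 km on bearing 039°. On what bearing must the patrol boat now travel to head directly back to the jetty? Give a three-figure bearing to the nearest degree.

Leg 1 (240°, 11 km): east 11 sin 240° = -9.53, north 11 cos 240° = -5.50
Leg 2 (096°, 30 km): east 30 sin 96° = 29.84, north 30 cos 96° = -3.14
Leg 3 (039°, 32 km): east 32 sin 39° = 20.14, north 32 cos 39° = 24.87
Net displacement: 40.45 east, 16.23 north. Direction back to start is (-40.45, -16.23): bearing = atan2(-40.45, -16.23) mod 360° = 248.13° ≈ 248°.

248°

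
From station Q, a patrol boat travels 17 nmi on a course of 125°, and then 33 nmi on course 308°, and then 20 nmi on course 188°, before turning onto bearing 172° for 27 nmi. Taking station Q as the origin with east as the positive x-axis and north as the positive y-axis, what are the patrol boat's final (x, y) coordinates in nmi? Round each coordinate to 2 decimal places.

(-11.10, -35.98)

Leg 1 (125°, 17 nmi): east 17 sin 125° = 13.93, north 17 cos 125° = -9.75
Leg 2 (308°, 33 nmi): east 33 sin 308° = -26.00, north 33 cos 308° = 20.32
Leg 3 (188°, 20 nmi): east 20 sin 188° = -2.78, north 20 cos 188° = -19.81
Leg 4 (172°, 27 nmi): east 27 sin 172° = 3.76, north 27 cos 172° = -26.74
Summing: -11.10 nmi east, -35.98 nmi north → (-11.10, -35.98).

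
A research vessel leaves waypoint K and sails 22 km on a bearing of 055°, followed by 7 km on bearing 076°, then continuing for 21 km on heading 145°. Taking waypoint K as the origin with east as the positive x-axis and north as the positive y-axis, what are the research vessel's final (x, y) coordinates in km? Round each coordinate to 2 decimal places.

Leg 1 (055°, 22 km): east 22 sin 55° = 18.02, north 22 cos 55° = 12.62
Leg 2 (076°, 7 km): east 7 sin 76° = 6.79, north 7 cos 76° = 1.69
Leg 3 (145°, 21 km): east 21 sin 145° = 12.05, north 21 cos 145° = -17.20
Summing: 36.86 km east, -2.89 km north → (36.86, -2.89).

(36.86, -2.89)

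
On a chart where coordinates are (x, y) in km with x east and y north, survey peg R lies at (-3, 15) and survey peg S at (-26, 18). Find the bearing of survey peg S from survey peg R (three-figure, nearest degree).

277°

Δeast = -26 − -3 = -23.00; Δnorth = 18 − 15 = 3.00.
Bearing = atan2(Δeast, Δnorth) mod 360° = 277.43° ≈ 277°.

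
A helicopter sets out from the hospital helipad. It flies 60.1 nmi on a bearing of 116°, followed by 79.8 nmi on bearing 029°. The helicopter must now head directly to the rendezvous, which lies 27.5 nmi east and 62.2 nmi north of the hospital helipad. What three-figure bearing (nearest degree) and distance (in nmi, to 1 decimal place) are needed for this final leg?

286°, 67.8 nmi

Leg 1 (116°, 60.1 nmi): east 60.1 sin 116° = 54.02, north 60.1 cos 116° = -26.35
Leg 2 (029°, 79.8 nmi): east 79.8 sin 29° = 38.69, north 79.8 cos 29° = 69.79
Current position: (92.71, 43.45). Target: (27.5, 62.2). Remaining: Δeast = -65.21, Δnorth = 18.75.
Bearing = atan2(-65.21, 18.75) mod 360° = 286.04°; distance = √((-65.21)² + (18.75)²) = 67.848 nmi.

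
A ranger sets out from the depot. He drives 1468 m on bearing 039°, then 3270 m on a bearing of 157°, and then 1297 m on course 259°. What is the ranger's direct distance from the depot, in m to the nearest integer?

2311 m

Leg 1 (039°, 1468 m): east 1468 sin 39° = 923.84, north 1468 cos 39° = 1140.85
Leg 2 (157°, 3270 m): east 3270 sin 157° = 1277.69, north 3270 cos 157° = -3010.05
Leg 3 (259°, 1297 m): east 1297 sin 259° = -1273.17, north 1297 cos 259° = -247.48
Net: 928.36 east, -2116.68 north. Distance = √((928.36)² + (-2116.68)²) = 2311.318 m.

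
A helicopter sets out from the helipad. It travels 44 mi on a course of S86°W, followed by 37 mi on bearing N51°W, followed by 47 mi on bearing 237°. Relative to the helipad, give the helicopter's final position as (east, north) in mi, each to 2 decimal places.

Leg 1 (S86°W, 44 mi): east 44 sin 266° = -43.89, north 44 cos 266° = -3.07
Leg 2 (N51°W, 37 mi): east 37 sin 309° = -28.75, north 37 cos 309° = 23.28
Leg 3 (237°, 47 mi): east 47 sin 237° = -39.42, north 47 cos 237° = -25.60
Summing: -112.06 mi east, -5.38 mi north → (-112.06, -5.38).

(-112.06, -5.38)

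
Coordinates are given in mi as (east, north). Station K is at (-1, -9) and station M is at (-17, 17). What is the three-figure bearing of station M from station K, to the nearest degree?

Δeast = -17 − -1 = -16.00; Δnorth = 17 − -9 = 26.00.
Bearing = atan2(Δeast, Δnorth) mod 360° = 328.39° ≈ 328°.

328°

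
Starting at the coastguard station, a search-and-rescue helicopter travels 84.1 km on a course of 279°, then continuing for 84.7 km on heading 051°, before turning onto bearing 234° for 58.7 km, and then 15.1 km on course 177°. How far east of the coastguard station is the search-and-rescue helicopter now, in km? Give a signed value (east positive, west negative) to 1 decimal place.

-63.9 km

Leg 1 (279°, 84.1 km): east 84.1 sin 279° = -83.06, north 84.1 cos 279° = 13.16
Leg 2 (051°, 84.7 km): east 84.7 sin 51° = 65.82, north 84.7 cos 51° = 53.30
Leg 3 (234°, 58.7 km): east 58.7 sin 234° = -47.49, north 58.7 cos 234° = -34.50
Leg 4 (177°, 15.1 km): east 15.1 sin 177° = 0.79, north 15.1 cos 177° = -15.08
Net east component: -63.94 km.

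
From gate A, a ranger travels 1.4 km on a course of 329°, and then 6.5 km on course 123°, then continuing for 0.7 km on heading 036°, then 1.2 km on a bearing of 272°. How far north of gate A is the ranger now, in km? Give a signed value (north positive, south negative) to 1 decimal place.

Leg 1 (329°, 1.4 km): east 1.4 sin 329° = -0.72, north 1.4 cos 329° = 1.20
Leg 2 (123°, 6.5 km): east 6.5 sin 123° = 5.45, north 6.5 cos 123° = -3.54
Leg 3 (036°, 0.7 km): east 0.7 sin 36° = 0.41, north 0.7 cos 36° = 0.57
Leg 4 (272°, 1.2 km): east 1.2 sin 272° = -1.20, north 1.2 cos 272° = 0.04
Net north component: -1.73 km.

-1.7 km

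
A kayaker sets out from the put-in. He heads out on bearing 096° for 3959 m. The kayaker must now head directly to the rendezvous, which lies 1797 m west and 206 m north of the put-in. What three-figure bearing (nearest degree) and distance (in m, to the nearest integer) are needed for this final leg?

276°, 5768 m

Leg 1 (096°, 3959 m): east 3959 sin 96° = 3937.31, north 3959 cos 96° = -413.83
Current position: (3937.31, -413.83). Target: (-1797, 206). Remaining: Δeast = -5734.31, Δnorth = 619.83.
Bearing = atan2(-5734.31, 619.83) mod 360° = 276.17°; distance = √((-5734.31)² + (619.83)²) = 5767.714 m.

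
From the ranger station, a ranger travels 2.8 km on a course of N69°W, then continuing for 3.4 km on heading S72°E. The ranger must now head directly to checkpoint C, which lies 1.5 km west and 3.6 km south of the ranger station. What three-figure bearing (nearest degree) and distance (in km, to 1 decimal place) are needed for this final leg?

211°, 4.1 km

Leg 1 (N69°W, 2.8 km): east 2.8 sin 291° = -2.61, north 2.8 cos 291° = 1.00
Leg 2 (S72°E, 3.4 km): east 3.4 sin 108° = 3.23, north 3.4 cos 108° = -1.05
Current position: (0.62, -0.05). Target: (-1.5, -3.6). Remaining: Δeast = -2.12, Δnorth = -3.55.
Bearing = atan2(-2.12, -3.55) mod 360° = 210.82°; distance = √((-2.12)² + (-3.55)²) = 4.137 km.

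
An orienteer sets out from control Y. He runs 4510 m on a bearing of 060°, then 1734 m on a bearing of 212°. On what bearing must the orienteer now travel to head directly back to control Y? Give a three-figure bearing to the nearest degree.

255°

Leg 1 (060°, 4510 m): east 4510 sin 60° = 3905.77, north 4510 cos 60° = 2255.00
Leg 2 (212°, 1734 m): east 1734 sin 212° = -918.88, north 1734 cos 212° = -1470.52
Net displacement: 2986.89 east, 784.48 north. Direction back to start is (-2986.89, -784.48): bearing = atan2(-2986.89, -784.48) mod 360° = 255.28° ≈ 255°.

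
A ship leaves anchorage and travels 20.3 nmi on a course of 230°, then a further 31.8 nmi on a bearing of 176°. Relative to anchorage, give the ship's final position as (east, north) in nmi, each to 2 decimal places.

Leg 1 (230°, 20.3 nmi): east 20.3 sin 230° = -15.55, north 20.3 cos 230° = -13.05
Leg 2 (176°, 31.8 nmi): east 31.8 sin 176° = 2.22, north 31.8 cos 176° = -31.72
Summing: -13.33 nmi east, -44.77 nmi north → (-13.33, -44.77).

(-13.33, -44.77)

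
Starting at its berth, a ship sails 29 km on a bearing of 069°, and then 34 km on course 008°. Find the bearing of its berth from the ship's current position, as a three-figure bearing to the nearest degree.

216°

Leg 1 (069°, 29 km): east 29 sin 69° = 27.07, north 29 cos 69° = 10.39
Leg 2 (008°, 34 km): east 34 sin 8° = 4.73, north 34 cos 8° = 33.67
Net displacement: 31.81 east, 44.06 north. Direction back to start is (-31.81, -44.06): bearing = atan2(-31.81, -44.06) mod 360° = 215.82° ≈ 216°.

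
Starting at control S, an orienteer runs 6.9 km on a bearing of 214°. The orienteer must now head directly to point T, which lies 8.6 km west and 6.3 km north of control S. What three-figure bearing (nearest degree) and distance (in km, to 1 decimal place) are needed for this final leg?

338°, 12.9 km

Leg 1 (214°, 6.9 km): east 6.9 sin 214° = -3.86, north 6.9 cos 214° = -5.72
Current position: (-3.86, -5.72). Target: (-8.6, 6.3). Remaining: Δeast = -4.74, Δnorth = 12.02.
Bearing = atan2(-4.74, 12.02) mod 360° = 338.47°; distance = √((-4.74)² + (12.02)²) = 12.922 km.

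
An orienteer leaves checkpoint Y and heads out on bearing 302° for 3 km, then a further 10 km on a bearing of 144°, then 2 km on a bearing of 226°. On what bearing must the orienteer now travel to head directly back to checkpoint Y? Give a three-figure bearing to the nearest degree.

Leg 1 (302°, 3 km): east 3 sin 302° = -2.54, north 3 cos 302° = 1.59
Leg 2 (144°, 10 km): east 10 sin 144° = 5.88, north 10 cos 144° = -8.09
Leg 3 (226°, 2 km): east 2 sin 226° = -1.44, north 2 cos 226° = -1.39
Net displacement: 1.90 east, -7.89 north. Direction back to start is (-1.90, 7.89): bearing = atan2(-1.90, 7.89) mod 360° = 346.49° ≈ 346°.

346°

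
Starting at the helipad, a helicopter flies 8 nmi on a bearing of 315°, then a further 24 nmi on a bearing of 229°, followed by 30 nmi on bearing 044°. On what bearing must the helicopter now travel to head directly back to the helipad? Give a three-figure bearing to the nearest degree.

Leg 1 (315°, 8 nmi): east 8 sin 315° = -5.66, north 8 cos 315° = 5.66
Leg 2 (229°, 24 nmi): east 24 sin 229° = -18.11, north 24 cos 229° = -15.75
Leg 3 (044°, 30 nmi): east 30 sin 44° = 20.84, north 30 cos 44° = 21.58
Net displacement: -2.93 east, 11.49 north. Direction back to start is (2.93, -11.49): bearing = atan2(2.93, -11.49) mod 360° = 165.70° ≈ 166°.

166°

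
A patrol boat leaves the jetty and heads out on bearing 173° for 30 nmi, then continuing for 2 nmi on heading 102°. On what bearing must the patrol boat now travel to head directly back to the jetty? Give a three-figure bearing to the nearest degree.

Leg 1 (173°, 30 nmi): east 30 sin 173° = 3.66, north 30 cos 173° = -29.78
Leg 2 (102°, 2 nmi): east 2 sin 102° = 1.96, north 2 cos 102° = -0.42
Net displacement: 5.61 east, -30.19 north. Direction back to start is (-5.61, 30.19): bearing = atan2(-5.61, 30.19) mod 360° = 349.47° ≈ 349°.

349°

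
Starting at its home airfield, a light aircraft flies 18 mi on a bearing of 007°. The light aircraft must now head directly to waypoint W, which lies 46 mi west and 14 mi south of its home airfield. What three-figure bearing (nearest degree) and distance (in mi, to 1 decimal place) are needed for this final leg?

237°, 57.8 mi

Leg 1 (007°, 18 mi): east 18 sin 7° = 2.19, north 18 cos 7° = 17.87
Current position: (2.19, 17.87). Target: (-46, -14). Remaining: Δeast = -48.19, Δnorth = -31.87.
Bearing = atan2(-48.19, -31.87) mod 360° = 236.53°; distance = √((-48.19)² + (-31.87)²) = 57.776 mi.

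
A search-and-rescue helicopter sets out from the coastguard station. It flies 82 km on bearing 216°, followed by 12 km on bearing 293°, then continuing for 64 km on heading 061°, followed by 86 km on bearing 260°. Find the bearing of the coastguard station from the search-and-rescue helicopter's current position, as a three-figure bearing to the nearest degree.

063°

Leg 1 (216°, 82 km): east 82 sin 216° = -48.20, north 82 cos 216° = -66.34
Leg 2 (293°, 12 km): east 12 sin 293° = -11.05, north 12 cos 293° = 4.69
Leg 3 (061°, 64 km): east 64 sin 61° = 55.98, north 64 cos 61° = 31.03
Leg 4 (260°, 86 km): east 86 sin 260° = -84.69, north 86 cos 260° = -14.93
Net displacement: -87.96 east, -45.56 north. Direction back to start is (87.96, 45.56): bearing = atan2(87.96, 45.56) mod 360° = 62.62° ≈ 063°.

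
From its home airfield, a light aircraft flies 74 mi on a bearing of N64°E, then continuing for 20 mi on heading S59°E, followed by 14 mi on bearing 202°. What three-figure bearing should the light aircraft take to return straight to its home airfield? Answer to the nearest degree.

Leg 1 (N64°E, 74 mi): east 74 sin 64° = 66.51, north 74 cos 64° = 32.44
Leg 2 (S59°E, 20 mi): east 20 sin 121° = 17.14, north 20 cos 121° = -10.30
Leg 3 (202°, 14 mi): east 14 sin 202° = -5.24, north 14 cos 202° = -12.98
Net displacement: 78.41 east, 9.16 north. Direction back to start is (-78.41, -9.16): bearing = atan2(-78.41, -9.16) mod 360° = 263.34° ≈ 263°.

263°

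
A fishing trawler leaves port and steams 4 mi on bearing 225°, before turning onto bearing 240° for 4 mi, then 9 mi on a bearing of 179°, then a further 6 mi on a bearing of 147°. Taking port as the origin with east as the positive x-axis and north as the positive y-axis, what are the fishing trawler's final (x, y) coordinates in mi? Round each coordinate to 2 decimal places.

(-2.87, -18.86)

Leg 1 (225°, 4 mi): east 4 sin 225° = -2.83, north 4 cos 225° = -2.83
Leg 2 (240°, 4 mi): east 4 sin 240° = -3.46, north 4 cos 240° = -2.00
Leg 3 (179°, 9 mi): east 9 sin 179° = 0.16, north 9 cos 179° = -9.00
Leg 4 (147°, 6 mi): east 6 sin 147° = 3.27, north 6 cos 147° = -5.03
Summing: -2.87 mi east, -18.86 mi north → (-2.87, -18.86).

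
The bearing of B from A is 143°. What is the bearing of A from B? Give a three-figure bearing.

Back-bearing = 143° + 180° = 323°.

323°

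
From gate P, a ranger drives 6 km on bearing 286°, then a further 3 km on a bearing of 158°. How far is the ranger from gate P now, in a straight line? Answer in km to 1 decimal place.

Leg 1 (286°, 6 km): east 6 sin 286° = -5.77, north 6 cos 286° = 1.65
Leg 2 (158°, 3 km): east 3 sin 158° = 1.12, north 3 cos 158° = -2.78
Net: -4.64 east, -1.13 north. Distance = √((-4.64)² + (-1.13)²) = 4.779 km.

4.8 km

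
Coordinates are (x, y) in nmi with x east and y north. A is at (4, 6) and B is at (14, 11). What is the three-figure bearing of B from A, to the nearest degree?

063°

Δeast = 14 − 4 = 10.00; Δnorth = 11 − 6 = 5.00.
Bearing = atan2(Δeast, Δnorth) mod 360° = 63.43° ≈ 063°.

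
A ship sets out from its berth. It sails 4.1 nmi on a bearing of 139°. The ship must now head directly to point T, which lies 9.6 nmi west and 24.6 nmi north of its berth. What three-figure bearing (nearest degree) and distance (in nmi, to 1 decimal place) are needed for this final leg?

Leg 1 (139°, 4.1 nmi): east 4.1 sin 139° = 2.69, north 4.1 cos 139° = -3.09
Current position: (2.69, -3.09). Target: (-9.6, 24.6). Remaining: Δeast = -12.29, Δnorth = 27.69.
Bearing = atan2(-12.29, 27.69) mod 360° = 336.07°; distance = √((-12.29)² + (27.69)²) = 30.299 nmi.

336°, 30.3 nmi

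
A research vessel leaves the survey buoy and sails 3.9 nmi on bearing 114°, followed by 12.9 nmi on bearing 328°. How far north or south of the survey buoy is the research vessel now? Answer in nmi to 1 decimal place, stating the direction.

9.4 nmi north

Leg 1 (114°, 3.9 nmi): east 3.9 sin 114° = 3.56, north 3.9 cos 114° = -1.59
Leg 2 (328°, 12.9 nmi): east 12.9 sin 328° = -6.84, north 12.9 cos 328° = 10.94
Net north component: 9.35 nmi.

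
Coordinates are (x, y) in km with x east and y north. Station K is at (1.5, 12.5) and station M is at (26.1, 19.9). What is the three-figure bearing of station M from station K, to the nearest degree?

Δeast = 26.1 − 1.5 = 24.60; Δnorth = 19.9 − 12.5 = 7.40.
Bearing = atan2(Δeast, Δnorth) mod 360° = 73.26° ≈ 073°.

073°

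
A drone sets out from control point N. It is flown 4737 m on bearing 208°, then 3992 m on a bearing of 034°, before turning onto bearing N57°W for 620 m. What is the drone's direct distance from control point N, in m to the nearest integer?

Leg 1 (208°, 4737 m): east 4737 sin 208° = -2223.89, north 4737 cos 208° = -4182.52
Leg 2 (034°, 3992 m): east 3992 sin 34° = 2232.30, north 3992 cos 34° = 3309.52
Leg 3 (N57°W, 620 m): east 620 sin 303° = -519.98, north 620 cos 303° = 337.68
Net: -511.56 east, -535.33 north. Distance = √((-511.56)² + (-535.33)²) = 740.456 m.

740 m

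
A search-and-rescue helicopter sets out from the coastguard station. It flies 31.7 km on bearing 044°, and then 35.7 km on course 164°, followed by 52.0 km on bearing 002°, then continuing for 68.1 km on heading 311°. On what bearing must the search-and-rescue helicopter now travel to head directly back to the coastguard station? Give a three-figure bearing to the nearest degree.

168°

Leg 1 (044°, 31.7 km): east 31.7 sin 44° = 22.02, north 31.7 cos 44° = 22.80
Leg 2 (164°, 35.7 km): east 35.7 sin 164° = 9.84, north 35.7 cos 164° = -34.32
Leg 3 (002°, 52.0 km): east 52.0 sin 2° = 1.81, north 52.0 cos 2° = 51.97
Leg 4 (311°, 68.1 km): east 68.1 sin 311° = -51.40, north 68.1 cos 311° = 44.68
Net displacement: -17.72 east, 85.13 north. Direction back to start is (17.72, -85.13): bearing = atan2(17.72, -85.13) mod 360° = 168.24° ≈ 168°.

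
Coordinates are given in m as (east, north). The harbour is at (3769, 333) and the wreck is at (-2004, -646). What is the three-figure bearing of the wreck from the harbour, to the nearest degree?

260°

Δeast = -2004 − 3769 = -5773.00; Δnorth = -646 − 333 = -979.00.
Bearing = atan2(Δeast, Δnorth) mod 360° = 260.38° ≈ 260°.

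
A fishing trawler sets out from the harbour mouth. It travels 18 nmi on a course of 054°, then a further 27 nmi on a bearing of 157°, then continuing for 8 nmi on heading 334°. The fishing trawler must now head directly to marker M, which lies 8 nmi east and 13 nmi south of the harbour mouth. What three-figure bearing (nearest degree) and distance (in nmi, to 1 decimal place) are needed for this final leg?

Leg 1 (054°, 18 nmi): east 18 sin 54° = 14.56, north 18 cos 54° = 10.58
Leg 2 (157°, 27 nmi): east 27 sin 157° = 10.55, north 27 cos 157° = -24.85
Leg 3 (334°, 8 nmi): east 8 sin 334° = -3.51, north 8 cos 334° = 7.19
Current position: (21.61, -7.08). Target: (8, -13). Remaining: Δeast = -13.61, Δnorth = -5.92.
Bearing = atan2(-13.61, -5.92) mod 360° = 246.50°; distance = √((-13.61)² + (-5.92)²) = 14.836 nmi.

246°, 14.8 nmi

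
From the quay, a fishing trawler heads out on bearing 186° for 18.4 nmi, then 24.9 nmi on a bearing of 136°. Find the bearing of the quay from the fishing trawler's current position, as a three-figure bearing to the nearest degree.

Leg 1 (186°, 18.4 nmi): east 18.4 sin 186° = -1.92, north 18.4 cos 186° = -18.30
Leg 2 (136°, 24.9 nmi): east 24.9 sin 136° = 17.30, north 24.9 cos 136° = -17.91
Net displacement: 15.37 east, -36.21 north. Direction back to start is (-15.37, 36.21): bearing = atan2(-15.37, 36.21) mod 360° = 337.00° ≈ 337°.

337°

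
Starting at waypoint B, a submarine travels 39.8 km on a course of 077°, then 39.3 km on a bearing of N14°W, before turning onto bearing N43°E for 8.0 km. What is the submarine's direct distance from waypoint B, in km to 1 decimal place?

Leg 1 (077°, 39.8 km): east 39.8 sin 77° = 38.78, north 39.8 cos 77° = 8.95
Leg 2 (N14°W, 39.3 km): east 39.3 sin 346° = -9.51, north 39.3 cos 346° = 38.13
Leg 3 (N43°E, 8.0 km): east 8.0 sin 43° = 5.46, north 8.0 cos 43° = 5.85
Net: 34.73 east, 52.94 north. Distance = √((34.73)² + (52.94)²) = 63.311 km.

63.3 km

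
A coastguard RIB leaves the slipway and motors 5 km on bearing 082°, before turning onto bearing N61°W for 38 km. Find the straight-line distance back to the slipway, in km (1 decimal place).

Leg 1 (082°, 5 km): east 5 sin 82° = 4.95, north 5 cos 82° = 0.70
Leg 2 (N61°W, 38 km): east 38 sin 299° = -33.24, north 38 cos 299° = 18.42
Net: -28.28 east, 19.12 north. Distance = √((-28.28)² + (19.12)²) = 34.140 km.

34.1 km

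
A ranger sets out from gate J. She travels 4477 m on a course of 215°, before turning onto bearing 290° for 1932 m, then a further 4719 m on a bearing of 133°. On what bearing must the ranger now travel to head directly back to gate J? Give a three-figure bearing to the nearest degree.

009°

Leg 1 (215°, 4477 m): east 4477 sin 215° = -2567.90, north 4477 cos 215° = -3667.34
Leg 2 (290°, 1932 m): east 1932 sin 290° = -1815.49, north 1932 cos 290° = 660.78
Leg 3 (133°, 4719 m): east 4719 sin 133° = 3451.26, north 4719 cos 133° = -3218.35
Net displacement: -932.13 east, -6224.91 north. Direction back to start is (932.13, 6224.91): bearing = atan2(932.13, 6224.91) mod 360° = 8.52° ≈ 009°.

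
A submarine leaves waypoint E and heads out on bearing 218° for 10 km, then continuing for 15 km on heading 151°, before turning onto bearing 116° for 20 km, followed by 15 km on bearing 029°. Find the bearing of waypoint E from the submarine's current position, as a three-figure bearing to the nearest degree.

Leg 1 (218°, 10 km): east 10 sin 218° = -6.16, north 10 cos 218° = -7.88
Leg 2 (151°, 15 km): east 15 sin 151° = 7.27, north 15 cos 151° = -13.12
Leg 3 (116°, 20 km): east 20 sin 116° = 17.98, north 20 cos 116° = -8.77
Leg 4 (029°, 15 km): east 15 sin 29° = 7.27, north 15 cos 29° = 13.12
Net displacement: 26.36 east, -16.65 north. Direction back to start is (-26.36, 16.65): bearing = atan2(-26.36, 16.65) mod 360° = 302.27° ≈ 302°.

302°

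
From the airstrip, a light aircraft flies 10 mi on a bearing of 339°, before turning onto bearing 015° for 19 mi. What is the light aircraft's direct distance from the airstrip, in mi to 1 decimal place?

Leg 1 (339°, 10 mi): east 10 sin 339° = -3.58, north 10 cos 339° = 9.34
Leg 2 (015°, 19 mi): east 19 sin 15° = 4.92, north 19 cos 15° = 18.35
Net: 1.33 east, 27.69 north. Distance = √((1.33)² + (27.69)²) = 27.721 mi.

27.7 mi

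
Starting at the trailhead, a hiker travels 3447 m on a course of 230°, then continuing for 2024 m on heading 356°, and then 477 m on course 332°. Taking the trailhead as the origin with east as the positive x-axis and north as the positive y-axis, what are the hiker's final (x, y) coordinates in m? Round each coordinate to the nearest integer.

(-3006, 225)

Leg 1 (230°, 3447 m): east 3447 sin 230° = -2640.56, north 3447 cos 230° = -2215.69
Leg 2 (356°, 2024 m): east 2024 sin 356° = -141.19, north 2024 cos 356° = 2019.07
Leg 3 (332°, 477 m): east 477 sin 332° = -223.94, north 477 cos 332° = 421.17
Summing: -3005.68 m east, 224.55 m north → (-3006, 225).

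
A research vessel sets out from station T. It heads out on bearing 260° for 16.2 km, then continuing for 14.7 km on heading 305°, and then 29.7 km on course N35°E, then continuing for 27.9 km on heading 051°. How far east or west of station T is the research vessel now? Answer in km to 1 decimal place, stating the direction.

10.7 km east

Leg 1 (260°, 16.2 km): east 16.2 sin 260° = -15.95, north 16.2 cos 260° = -2.81
Leg 2 (305°, 14.7 km): east 14.7 sin 305° = -12.04, north 14.7 cos 305° = 8.43
Leg 3 (N35°E, 29.7 km): east 29.7 sin 35° = 17.04, north 29.7 cos 35° = 24.33
Leg 4 (051°, 27.9 km): east 27.9 sin 51° = 21.68, north 27.9 cos 51° = 17.56
Net east component: 10.72 km.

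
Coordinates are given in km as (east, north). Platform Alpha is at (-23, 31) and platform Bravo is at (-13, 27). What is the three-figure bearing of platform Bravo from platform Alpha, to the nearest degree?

112°

Δeast = -13 − -23 = 10.00; Δnorth = 27 − 31 = -4.00.
Bearing = atan2(Δeast, Δnorth) mod 360° = 111.80° ≈ 112°.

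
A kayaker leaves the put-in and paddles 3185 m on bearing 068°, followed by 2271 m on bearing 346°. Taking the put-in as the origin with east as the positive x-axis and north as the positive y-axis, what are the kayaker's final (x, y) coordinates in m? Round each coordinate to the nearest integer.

(2404, 3397)

Leg 1 (068°, 3185 m): east 3185 sin 68° = 2953.08, north 3185 cos 68° = 1193.12
Leg 2 (346°, 2271 m): east 2271 sin 346° = -549.40, north 2271 cos 346° = 2203.54
Summing: 2403.68 m east, 3396.66 m north → (2404, 3397).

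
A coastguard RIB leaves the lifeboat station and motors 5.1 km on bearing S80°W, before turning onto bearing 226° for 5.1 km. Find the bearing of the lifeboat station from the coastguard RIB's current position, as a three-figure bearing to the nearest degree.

Leg 1 (S80°W, 5.1 km): east 5.1 sin 260° = -5.02, north 5.1 cos 260° = -0.89
Leg 2 (226°, 5.1 km): east 5.1 sin 226° = -3.67, north 5.1 cos 226° = -3.54
Net displacement: -8.69 east, -4.43 north. Direction back to start is (8.69, 4.43): bearing = atan2(8.69, 4.43) mod 360° = 63.00° ≈ 063°.

063°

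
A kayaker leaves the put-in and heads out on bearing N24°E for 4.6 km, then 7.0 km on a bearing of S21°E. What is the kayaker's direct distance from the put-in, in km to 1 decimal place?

Leg 1 (N24°E, 4.6 km): east 4.6 sin 24° = 1.87, north 4.6 cos 24° = 4.20
Leg 2 (S21°E, 7.0 km): east 7.0 sin 159° = 2.51, north 7.0 cos 159° = -6.54
Net: 4.38 east, -2.33 north. Distance = √((4.38)² + (-2.33)²) = 4.962 km.

5.0 km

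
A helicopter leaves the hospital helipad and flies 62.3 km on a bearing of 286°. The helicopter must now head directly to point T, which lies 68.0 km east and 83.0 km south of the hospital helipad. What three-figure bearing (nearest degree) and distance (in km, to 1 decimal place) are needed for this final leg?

Leg 1 (286°, 62.3 km): east 62.3 sin 286° = -59.89, north 62.3 cos 286° = 17.17
Current position: (-59.89, 17.17). Target: (68.0, -83.0). Remaining: Δeast = 127.89, Δnorth = -100.17.
Bearing = atan2(127.89, -100.17) mod 360° = 128.07°; distance = √((127.89)² + (-100.17)²) = 162.448 km.

128°, 162.4 km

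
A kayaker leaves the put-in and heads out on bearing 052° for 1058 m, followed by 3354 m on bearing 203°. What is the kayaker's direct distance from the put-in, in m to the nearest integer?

2482 m

Leg 1 (052°, 1058 m): east 1058 sin 52° = 833.72, north 1058 cos 52° = 651.37
Leg 2 (203°, 3354 m): east 3354 sin 203° = -1310.51, north 3354 cos 203° = -3087.37
Net: -476.80 east, -2436.00 north. Distance = √((-476.80)² + (-2436.00)²) = 2482.226 m.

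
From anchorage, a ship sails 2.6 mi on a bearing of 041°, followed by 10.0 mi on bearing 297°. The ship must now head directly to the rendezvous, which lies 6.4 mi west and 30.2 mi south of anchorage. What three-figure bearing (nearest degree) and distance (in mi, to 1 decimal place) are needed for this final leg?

179°, 36.7 mi

Leg 1 (041°, 2.6 mi): east 2.6 sin 41° = 1.71, north 2.6 cos 41° = 1.96
Leg 2 (297°, 10.0 mi): east 10.0 sin 297° = -8.91, north 10.0 cos 297° = 4.54
Current position: (-7.20, 6.50). Target: (-6.4, -30.2). Remaining: Δeast = 0.80, Δnorth = -36.70.
Bearing = atan2(0.80, -36.70) mod 360° = 178.74°; distance = √((0.80)² + (-36.70)²) = 36.711 mi.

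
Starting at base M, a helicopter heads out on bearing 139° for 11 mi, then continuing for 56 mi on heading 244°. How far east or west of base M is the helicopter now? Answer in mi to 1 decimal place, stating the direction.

43.1 mi west

Leg 1 (139°, 11 mi): east 11 sin 139° = 7.22, north 11 cos 139° = -8.30
Leg 2 (244°, 56 mi): east 56 sin 244° = -50.33, north 56 cos 244° = -24.55
Net east component: -43.12 mi.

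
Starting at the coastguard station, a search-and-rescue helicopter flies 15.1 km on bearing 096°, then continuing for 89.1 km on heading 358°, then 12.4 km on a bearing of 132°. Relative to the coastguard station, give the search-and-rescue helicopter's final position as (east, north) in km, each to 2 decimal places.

Leg 1 (096°, 15.1 km): east 15.1 sin 96° = 15.02, north 15.1 cos 96° = -1.58
Leg 2 (358°, 89.1 km): east 89.1 sin 358° = -3.11, north 89.1 cos 358° = 89.05
Leg 3 (132°, 12.4 km): east 12.4 sin 132° = 9.21, north 12.4 cos 132° = -8.30
Summing: 21.12 km east, 79.17 km north → (21.12, 79.17).

(21.12, 79.17)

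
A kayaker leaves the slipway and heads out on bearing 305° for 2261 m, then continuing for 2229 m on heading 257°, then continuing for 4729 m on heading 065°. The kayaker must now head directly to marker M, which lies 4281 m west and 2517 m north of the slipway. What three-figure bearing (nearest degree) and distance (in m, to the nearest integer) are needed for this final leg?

Leg 1 (305°, 2261 m): east 2261 sin 305° = -1852.10, north 2261 cos 305° = 1296.86
Leg 2 (257°, 2229 m): east 2229 sin 257° = -2171.87, north 2229 cos 257° = -501.42
Leg 3 (065°, 4729 m): east 4729 sin 65° = 4285.93, north 4729 cos 65° = 1998.56
Current position: (261.96, 2794.00). Target: (-4281, 2517). Remaining: Δeast = -4542.96, Δnorth = -277.00.
Bearing = atan2(-4542.96, -277.00) mod 360° = 266.51°; distance = √((-4542.96)² + (-277.00)²) = 4551.393 m.

267°, 4551 m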